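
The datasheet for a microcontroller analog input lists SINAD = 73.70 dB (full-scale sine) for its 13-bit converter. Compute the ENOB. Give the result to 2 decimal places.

(73.70 − 1.76) / 6.02 = 71.94/6.02 = 11.9502 effective bits.

11.95 bits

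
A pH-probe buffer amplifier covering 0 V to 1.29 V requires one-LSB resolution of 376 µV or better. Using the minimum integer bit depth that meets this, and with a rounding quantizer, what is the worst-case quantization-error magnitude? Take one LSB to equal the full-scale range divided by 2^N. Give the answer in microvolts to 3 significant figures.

157 µV

V_FS = 1.29 V.
Need 2^N ≥ 1.29 V / 376 µV = 3431 → N_min = 12.
LSB = 1.29 V / 2^12 = 314.94 µV.
|e|_max = LSB/2 = 157 µV.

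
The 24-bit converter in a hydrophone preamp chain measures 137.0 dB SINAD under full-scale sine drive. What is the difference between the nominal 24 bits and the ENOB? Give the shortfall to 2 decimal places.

ENOB = (SINAD − 1.76)/6.02 = (137.0 − 1.76)/6.02 = 22.4651 bits.
Shortfall = 24 − 22.4651 = 1.5349 bits.

1.53 bits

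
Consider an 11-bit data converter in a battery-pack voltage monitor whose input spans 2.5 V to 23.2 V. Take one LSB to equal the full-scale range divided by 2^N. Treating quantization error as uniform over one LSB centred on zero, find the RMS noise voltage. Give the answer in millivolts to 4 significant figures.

Full-scale range = 23.2 V − (2.5 V) = 20.7 V.
LSB = 20.7 V / 2^11 = 10.1074 mV.
σ_q = LSB/√12 = 10.1074 mV/3.4641 = 2.918 mV.

2.918 mV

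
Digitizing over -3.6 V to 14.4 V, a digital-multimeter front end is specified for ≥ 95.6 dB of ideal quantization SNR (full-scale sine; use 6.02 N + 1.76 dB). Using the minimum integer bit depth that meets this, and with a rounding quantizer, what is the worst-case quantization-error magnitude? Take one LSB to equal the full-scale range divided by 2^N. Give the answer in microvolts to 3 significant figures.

Range = 14.4 − (-3.6) = 18 V.
6.02 N + 1.76 ≥ 95.6 gives N ≥ 15.588, so the minimum integer is 16.
LSB = 18 V / 2^16 = 274.66 µV.
|e|_max = LSB/2 = 137 µV.

137 µV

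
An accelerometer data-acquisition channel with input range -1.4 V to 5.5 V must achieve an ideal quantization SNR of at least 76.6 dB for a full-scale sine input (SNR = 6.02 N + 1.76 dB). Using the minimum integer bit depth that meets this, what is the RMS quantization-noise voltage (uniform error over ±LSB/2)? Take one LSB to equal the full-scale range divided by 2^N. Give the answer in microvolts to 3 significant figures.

The full-scale span is 5.5 − (-1.4) = 6.9 V.
Required N = ⌈(76.6 − 1.76)/6.02⌉ = ⌈12.432⌉ = 13.
Step size = 6.9/8192 V = 0.84229 mV.
σ_q = LSB/√12 = 0.84229 mV/3.4641 = 243 µV.

243 µV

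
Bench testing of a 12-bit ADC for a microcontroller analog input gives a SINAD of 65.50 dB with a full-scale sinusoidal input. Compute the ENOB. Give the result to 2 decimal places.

Inverting SNR = 6.02 N + 1.76: N_eff = (65.50 − 1.76)/6.02 = 10.5880.

10.59 bits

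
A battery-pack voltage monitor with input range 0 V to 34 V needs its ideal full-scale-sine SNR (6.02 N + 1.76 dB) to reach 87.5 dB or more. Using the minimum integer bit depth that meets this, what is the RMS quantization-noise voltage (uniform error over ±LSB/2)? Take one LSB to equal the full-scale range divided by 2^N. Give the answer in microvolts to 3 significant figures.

V_FS = 34 V.
N ≥ (87.5 − 1.76)/6.02 = 14.243 → N_min = 15.
LSB = 34 V ÷ 2^15 = 34/32768 V = 1.0376 mV.
RMS noise = LSB/√12 = 300 µV.

300 µV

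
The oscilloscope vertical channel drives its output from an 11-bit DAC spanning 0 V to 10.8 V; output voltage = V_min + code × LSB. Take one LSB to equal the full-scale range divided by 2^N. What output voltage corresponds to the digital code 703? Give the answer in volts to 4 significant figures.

Range is 10.8 V. LSB = 10.8 V / 2^11.
Output = V_min + (703/2048) × range = 0 + 0.343262 × 10.8 V
      = 0 V + 3.70723 V = 3.70723 V.

3.707 V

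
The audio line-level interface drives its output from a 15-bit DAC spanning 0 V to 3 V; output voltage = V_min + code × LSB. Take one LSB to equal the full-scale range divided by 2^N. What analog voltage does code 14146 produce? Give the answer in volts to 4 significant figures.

1.295 V

V_FS = 3 V. LSB = 3 V / 2^15.
Output = V_min + (14146/32768) × range = 0 + 0.431702 × 3 V
      = 0 + 1.29510 = 1.29510 V.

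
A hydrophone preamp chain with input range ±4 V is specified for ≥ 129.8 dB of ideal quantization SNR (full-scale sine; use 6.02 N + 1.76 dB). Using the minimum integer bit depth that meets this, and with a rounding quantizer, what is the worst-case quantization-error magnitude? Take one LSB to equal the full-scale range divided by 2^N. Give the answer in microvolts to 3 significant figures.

0.954 µV

The full-scale span is 4 − (-4) = 8 V.
Required N = ⌈(129.8 − 1.76)/6.02⌉ = ⌈21.269⌉ = 22.
LSB = 8 V / 2^22 = 1.9073 µV.
|e|_max = LSB/2 = 0.954 µV.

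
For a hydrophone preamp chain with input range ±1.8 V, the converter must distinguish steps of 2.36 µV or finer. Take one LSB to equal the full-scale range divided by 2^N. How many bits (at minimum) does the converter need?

21 bits

Range = 1.8 − (-1.8) = 3.6 V.
Need 2^N ≥ 3.6 V / 2.36 µV = 1.525e6 → N_min = 21.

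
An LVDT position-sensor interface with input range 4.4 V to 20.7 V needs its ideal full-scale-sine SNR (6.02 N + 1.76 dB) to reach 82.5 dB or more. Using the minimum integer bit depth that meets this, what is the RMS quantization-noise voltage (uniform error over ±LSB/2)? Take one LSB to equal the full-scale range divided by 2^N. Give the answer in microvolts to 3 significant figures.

287 µV

Span: 20.7 V − (4.4 V) = 16.3 V.
Required N = ⌈(82.5 − 1.76)/6.02⌉ = ⌈13.412⌉ = 14.
LSB = 16.3 V ÷ 2^14 = 16.3/16384 V = 0.99487 mV.
RMS noise = LSB/√12 = 287 µV.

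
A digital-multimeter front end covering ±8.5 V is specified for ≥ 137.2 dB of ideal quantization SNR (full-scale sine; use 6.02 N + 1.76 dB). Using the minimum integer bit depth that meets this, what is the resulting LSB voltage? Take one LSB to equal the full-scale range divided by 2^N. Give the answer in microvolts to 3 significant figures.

2.03 µV

Full-scale range = 8.5 V − (-8.5 V) = 17 V.
N ≥ (137.2 − 1.76)/6.02 = 22.498 → N_min = 23.
One LSB is 17 V / 8388608 = 2.03 µV.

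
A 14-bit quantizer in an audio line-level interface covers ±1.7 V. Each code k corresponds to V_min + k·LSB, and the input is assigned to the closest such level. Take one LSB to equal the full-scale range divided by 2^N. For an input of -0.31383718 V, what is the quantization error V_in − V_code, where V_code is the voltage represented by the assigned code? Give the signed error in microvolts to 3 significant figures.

−67.6 µV

The full-scale span is 1.7 − (-1.7) = 3.4 V. LSB = 3.4 V / 2^14 ≈ 207.5 µV.
Position in LSBs: (-0.31383718 − (-1.7)) × 16384/3.4 = 6679.6740; rounding gives k = 6680.
V_code = -1.7 + (6680/16384) × 3.4 = -0.31376953125 V.
V_in − V_code = -0.31383718 − (-0.31376953125) = −67.6 µV.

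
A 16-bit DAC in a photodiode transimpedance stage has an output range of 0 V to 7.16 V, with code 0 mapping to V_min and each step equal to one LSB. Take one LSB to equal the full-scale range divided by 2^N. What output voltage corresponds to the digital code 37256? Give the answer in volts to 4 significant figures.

4.070 V

V_FS = 7.16 V. LSB = 7.16 V / 2^16.
Output = V_min + (37256/65536) × range = 0 + 0.568481 × 7.16 V
      = 0 + 4.07033 = 4.07033 V.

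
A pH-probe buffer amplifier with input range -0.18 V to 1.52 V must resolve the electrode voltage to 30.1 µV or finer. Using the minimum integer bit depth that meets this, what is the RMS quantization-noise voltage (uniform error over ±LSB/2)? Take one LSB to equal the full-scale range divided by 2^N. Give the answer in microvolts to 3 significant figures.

Range = 1.52 − (-0.18) = 1.7 V.
Need 2^N ≥ 1.7 V / 30.1 µV = 56480 → N_min = 16.
LSB = 1.7 V / 2^16 = 25.940 µV.
RMS noise = LSB/√12 = 7.49 µV.

7.49 µV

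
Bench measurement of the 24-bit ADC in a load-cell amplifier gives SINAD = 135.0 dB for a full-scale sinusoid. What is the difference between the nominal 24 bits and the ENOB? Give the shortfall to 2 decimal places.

1.87 bits

ENOB = (SINAD − 1.76)/6.02 = (135.0 − 1.76)/6.02 = 22.1329 bits.
Lost resolution: 24 − 22.1329 = 1.8671 bits.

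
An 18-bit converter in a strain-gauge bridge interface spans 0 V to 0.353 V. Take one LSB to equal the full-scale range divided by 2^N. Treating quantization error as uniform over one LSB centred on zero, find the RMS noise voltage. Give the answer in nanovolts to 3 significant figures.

389 nV

Full-scale range = 0.353 V.
LSB = 0.353 V ÷ 2^18 = 0.353/262144 V = 1.3466 µV.
For a uniform distribution on [−LSB/2, +LSB/2], V_rms = LSB/√12 = 1.3466 µV/3.4641 = 389 nV.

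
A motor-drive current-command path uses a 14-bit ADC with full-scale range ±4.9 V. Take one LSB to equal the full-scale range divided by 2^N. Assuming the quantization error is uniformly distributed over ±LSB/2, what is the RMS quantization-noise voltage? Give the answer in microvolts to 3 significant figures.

Full-scale range = 4.9 V − (-4.9 V) = 9.8 V.
LSB = 9.8 V ÷ 2^14 = 9.8/16384 V = 0.59814 mV.
RMS of a uniform error over width LSB is LSB/√12 = 173 µV.

173 µV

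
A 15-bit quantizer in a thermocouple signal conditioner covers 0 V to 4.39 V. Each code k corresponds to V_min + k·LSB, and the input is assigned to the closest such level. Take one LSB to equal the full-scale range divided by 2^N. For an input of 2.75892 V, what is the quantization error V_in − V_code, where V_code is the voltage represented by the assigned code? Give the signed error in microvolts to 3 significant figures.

+31.1 µV

Span = 4.39 V. LSB = 4.39 V / 2^15 ≈ 134.0 µV.
(V_in − V_min)/LSB = (2.75892 − (0)) × 32768/4.39 = 20593.2325 → nearest code k = 20593.
Reconstructed level: 0 + 20593 × 4.39/32768 V = 2.7588888550 V.
e = 2.75892 − (2.7588888550) = +31.1 µV.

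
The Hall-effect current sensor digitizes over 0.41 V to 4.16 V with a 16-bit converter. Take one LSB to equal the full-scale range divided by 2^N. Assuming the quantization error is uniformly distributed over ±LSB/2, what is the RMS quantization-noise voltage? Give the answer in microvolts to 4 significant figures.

Range = 4.16 − (0.41) = 3.75 V.
LSB = 3.75 V / 2^16 = 57.2205 µV.
For a uniform distribution on [−LSB/2, +LSB/2], V_rms = LSB/√12 = 57.2205 µV/3.4641 = 16.52 µV.

16.52 µV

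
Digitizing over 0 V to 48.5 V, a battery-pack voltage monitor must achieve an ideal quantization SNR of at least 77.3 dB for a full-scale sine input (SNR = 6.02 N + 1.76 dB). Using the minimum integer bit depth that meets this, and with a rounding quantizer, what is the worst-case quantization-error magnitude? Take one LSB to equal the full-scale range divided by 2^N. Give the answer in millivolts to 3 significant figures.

V_FS = 48.5 V.
Required N = ⌈(77.3 − 1.76)/6.02⌉ = ⌈12.548⌉ = 13.
LSB = 48.5 V ÷ 2^13 = 48.5/8192 V = 5.9204 mV.
Half an LSB is 2.96 mV.

2.96 mV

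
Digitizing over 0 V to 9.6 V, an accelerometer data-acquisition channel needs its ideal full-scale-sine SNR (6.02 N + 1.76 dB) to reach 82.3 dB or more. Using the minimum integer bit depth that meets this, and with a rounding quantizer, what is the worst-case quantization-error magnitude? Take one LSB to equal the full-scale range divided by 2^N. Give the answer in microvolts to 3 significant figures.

Span = 9.6 V.
N ≥ (82.3 − 1.76)/6.02 = 13.379 → N_min = 14.
One LSB is 9.6 V / 16384 = 0.58594 mV.
Half an LSB is 293 µV.

293 µV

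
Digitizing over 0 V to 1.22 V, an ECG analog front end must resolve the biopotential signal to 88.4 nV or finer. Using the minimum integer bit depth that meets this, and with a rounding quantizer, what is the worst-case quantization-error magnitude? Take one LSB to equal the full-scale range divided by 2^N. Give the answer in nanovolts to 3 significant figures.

36.4 nV

V_FS = 1.22 V.
Required number of levels: 1.22/88.4 nV = 1.3801e7; smallest N with 2^N ≥ that is 24.
LSB = 1.22 V ÷ 2^24 = 1.22/16777216 V = 72.718 nV.
Half an LSB is 36.4 nV.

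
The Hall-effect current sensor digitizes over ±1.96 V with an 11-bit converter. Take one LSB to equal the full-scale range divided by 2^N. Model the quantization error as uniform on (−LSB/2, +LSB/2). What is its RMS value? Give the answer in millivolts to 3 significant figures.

0.553 mV

Span: 1.96 V − (-1.96 V) = 3.92 V.
LSB = 3.92 V ÷ 2^11 = 3.92/2048 V = 1.9141 mV.
σ_q = LSB/√12 = 1.9141 mV/3.4641 = 0.553 mV.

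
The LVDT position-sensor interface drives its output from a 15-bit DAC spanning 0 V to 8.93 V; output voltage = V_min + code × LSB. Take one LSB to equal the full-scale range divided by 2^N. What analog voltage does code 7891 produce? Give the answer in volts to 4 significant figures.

Full-scale range = 8.93 V. LSB = 8.93 V / 2^15.
Output = V_min + (7891/32768) × range = 0 + 0.240814 × 8.93 V
      = 0 + 2.15047 = 2.15047 V.

2.150 V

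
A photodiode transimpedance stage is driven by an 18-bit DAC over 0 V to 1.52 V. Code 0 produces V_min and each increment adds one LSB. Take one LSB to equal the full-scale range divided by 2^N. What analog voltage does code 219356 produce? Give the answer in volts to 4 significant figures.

Full-scale range = 1.52 V. LSB = 1.52 V / 2^18.
Output = V_min + (219356/262144) × range = 0 + 0.836777 × 1.52 V
      = 0 + 1.27190 = 1.27190 V.

1.272 V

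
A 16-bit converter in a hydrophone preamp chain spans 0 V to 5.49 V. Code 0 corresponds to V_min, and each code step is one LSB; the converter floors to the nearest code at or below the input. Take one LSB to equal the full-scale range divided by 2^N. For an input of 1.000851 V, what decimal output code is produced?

11947

Span = 5.49 V. LSB = 5.49 V / 2^16 ≈ 83.77 µV.
(V_in − V_min) × 2^16/range = (1.000851 − (0)) × 65536/5.49 = 11947.499.
Floor → code = 11947.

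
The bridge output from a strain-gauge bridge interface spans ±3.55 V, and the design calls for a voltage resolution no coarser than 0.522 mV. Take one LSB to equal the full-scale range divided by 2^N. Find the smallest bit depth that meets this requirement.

Full-scale range = 3.55 V − (-3.55 V) = 7.1 V.
Need 2^N ≥ 7.1 V / 0.522 mV = 13600 → N_min = 14.

14 bits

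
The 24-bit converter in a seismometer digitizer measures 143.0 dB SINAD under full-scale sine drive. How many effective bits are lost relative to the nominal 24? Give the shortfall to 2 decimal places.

0.54 bits

N_eff = (143.0 − 1.76)/6.02 = 23.4618 bits.
Shortfall = 24 − 23.4618 = 0.5382 bits.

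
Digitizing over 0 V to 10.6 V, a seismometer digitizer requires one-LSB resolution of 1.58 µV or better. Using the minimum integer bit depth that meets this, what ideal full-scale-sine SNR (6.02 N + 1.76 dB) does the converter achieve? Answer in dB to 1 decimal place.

140.2 dB

Full-scale range = 10.6 V.
Required number of levels: 10.6/1.58 µV = 6.7089e6; smallest N with 2^N ≥ that is 23.
Ideal SNR at N = 23: 6.02·23 + 1.76 = 140.2 dB.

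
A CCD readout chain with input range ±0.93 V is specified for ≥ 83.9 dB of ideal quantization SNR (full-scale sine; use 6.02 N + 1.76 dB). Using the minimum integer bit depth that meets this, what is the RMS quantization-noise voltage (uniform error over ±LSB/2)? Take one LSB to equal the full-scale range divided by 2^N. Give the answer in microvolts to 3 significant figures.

32.8 µV

Span: 0.93 V − (-0.93 V) = 1.86 V.
N ≥ (83.9 − 1.76)/6.02 = 13.645 → N_min = 14.
One LSB is 1.86 V / 16384 = 113.53 µV.
σ_q = LSB/√12 = 113.53 µV/3.4641 = 32.8 µV.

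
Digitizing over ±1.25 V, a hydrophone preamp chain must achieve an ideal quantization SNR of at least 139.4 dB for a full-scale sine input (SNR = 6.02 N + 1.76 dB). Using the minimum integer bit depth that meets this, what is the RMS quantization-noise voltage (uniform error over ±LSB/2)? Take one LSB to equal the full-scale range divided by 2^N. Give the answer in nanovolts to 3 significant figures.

86.0 nV

The full-scale span is 1.25 − (-1.25) = 2.5 V.
Solving 6.02 N ≥ 139.4 − 1.76: N ≥ 22.864. Round up → N = 23.
Step size = 2.5/8388608 V = 298.02 nV.
σ_q = LSB/√12 = 298.02 nV/3.4641 = 86.0 nV.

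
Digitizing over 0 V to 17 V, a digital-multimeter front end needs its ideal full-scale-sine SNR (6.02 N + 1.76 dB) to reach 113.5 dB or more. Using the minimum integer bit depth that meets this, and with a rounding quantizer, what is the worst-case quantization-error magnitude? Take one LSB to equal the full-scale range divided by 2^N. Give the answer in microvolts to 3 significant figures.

Full-scale range = 17 V.
Required N = ⌈(113.5 − 1.76)/6.02⌉ = ⌈18.561⌉ = 19.
LSB = 17 V / 2^19 = 32.425 µV.
Half an LSB is 16.2 µV.

16.2 µV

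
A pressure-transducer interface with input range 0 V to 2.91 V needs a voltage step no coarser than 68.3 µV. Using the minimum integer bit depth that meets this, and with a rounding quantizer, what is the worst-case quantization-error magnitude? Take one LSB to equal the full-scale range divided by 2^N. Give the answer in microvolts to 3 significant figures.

22.2 µV

Range is 2.91 V.
Need 2^N ≥ 2.91 V / 68.3 µV = 42610 → N_min = 16.
Step size = 2.91/65536 V = 44.403 µV.
|e|_max = LSB/2 = 22.2 µV.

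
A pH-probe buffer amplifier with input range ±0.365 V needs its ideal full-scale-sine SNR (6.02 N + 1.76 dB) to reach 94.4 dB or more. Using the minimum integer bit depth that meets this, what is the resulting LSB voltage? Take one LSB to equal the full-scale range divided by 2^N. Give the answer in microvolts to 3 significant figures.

11.1 µV

Full-scale range = 0.365 V − (-0.365 V) = 0.73 V.
Required N = ⌈(94.4 − 1.76)/6.02⌉ = ⌈15.389⌉ = 16.
LSB = 0.73 V / 2^16 = 11.1 µV.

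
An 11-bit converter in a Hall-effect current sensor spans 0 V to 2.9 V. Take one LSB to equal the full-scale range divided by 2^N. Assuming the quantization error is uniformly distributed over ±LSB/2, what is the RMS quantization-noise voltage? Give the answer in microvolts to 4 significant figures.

408.8 µV

V_FS = 2.9 V.
One LSB is 2.9 V / 2048 = 1.41602 mV.
For a uniform distribution on [−LSB/2, +LSB/2], V_rms = LSB/√12 = 1.41602 mV/3.4641 = 408.8 µV.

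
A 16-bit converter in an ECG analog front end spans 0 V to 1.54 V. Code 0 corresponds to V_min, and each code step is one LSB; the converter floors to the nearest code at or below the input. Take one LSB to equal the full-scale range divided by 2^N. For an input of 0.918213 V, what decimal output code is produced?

39075

Span = 1.54 V. LSB = 1.54 V / 2^16 ≈ 23.50 µV.
(V_in − V_min) × 2^16/range = (0.918213 − (0)) × 65536/1.54 = 39075.329.
Floor → code = 39075.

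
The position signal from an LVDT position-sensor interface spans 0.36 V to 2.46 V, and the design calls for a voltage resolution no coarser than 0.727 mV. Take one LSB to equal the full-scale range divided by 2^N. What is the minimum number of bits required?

Full-scale range = 2.46 V − (0.36 V) = 2.1 V.
Need 2^N ≥ 2.1 V / 0.727 mV = 2889 → N_min = 12.

12 bits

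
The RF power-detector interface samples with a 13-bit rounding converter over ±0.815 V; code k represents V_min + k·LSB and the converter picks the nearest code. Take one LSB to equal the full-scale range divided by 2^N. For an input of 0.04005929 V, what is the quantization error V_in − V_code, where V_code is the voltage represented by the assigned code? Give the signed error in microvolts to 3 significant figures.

+65.4 µV

Full-scale range = 0.815 V − (-0.815 V) = 1.63 V. LSB = 1.63 V / 2^13 ≈ 199.0 µV.
(V_in − V_min)/LSB = (0.04005929 − (-0.815)) × 8192/1.63 = 4297.3287 → nearest code k = 4297.
V_code = V_min + k × range/2^13 = -0.815 + 4297 × 1.63/8192 = 0.03999389648 V.
e = 0.04005929 − (0.03999389648) = +65.4 µV.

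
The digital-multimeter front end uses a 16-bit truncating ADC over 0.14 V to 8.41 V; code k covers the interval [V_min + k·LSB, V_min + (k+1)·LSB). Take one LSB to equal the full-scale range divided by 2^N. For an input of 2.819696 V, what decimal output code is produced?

The full-scale span is 8.41 − (0.14) = 8.27 V. LSB = 8.27 V / 2^16 ≈ 126.2 µV.
V_in − V_min = 2.819696 − (0.14) = 2.679696 V.
Divide by LSB: 2.679696 × 65536/8.27 = 21235.3757.
Truncating gives code 21235.

21235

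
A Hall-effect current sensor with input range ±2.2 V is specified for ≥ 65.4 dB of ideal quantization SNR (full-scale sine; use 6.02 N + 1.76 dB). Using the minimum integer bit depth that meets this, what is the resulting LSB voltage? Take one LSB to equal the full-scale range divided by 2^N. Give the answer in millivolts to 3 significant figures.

The full-scale span is 2.2 − (-2.2) = 4.4 V.
6.02 N + 1.76 ≥ 65.4 gives N ≥ 10.571, so the minimum integer is 11.
LSB = 4.4 V ÷ 2^11 = 4.4/2048 V = 2.15 mV.

2.15 mV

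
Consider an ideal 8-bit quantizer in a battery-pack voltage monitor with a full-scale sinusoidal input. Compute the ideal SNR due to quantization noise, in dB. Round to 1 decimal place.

49.9 dB

For an ideal N-bit converter with full-scale sine input, SNR = 6.02 N + 1.76 dB. SNR = 6.02 × 8 + 1.76 = 48.16 + 1.76 = 49.92 dB.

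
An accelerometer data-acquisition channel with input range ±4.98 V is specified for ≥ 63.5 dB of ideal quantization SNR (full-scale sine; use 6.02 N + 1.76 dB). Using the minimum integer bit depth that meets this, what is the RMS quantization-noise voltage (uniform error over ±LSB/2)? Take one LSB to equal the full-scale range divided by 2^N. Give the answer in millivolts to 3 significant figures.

Range = 4.98 − (-4.98) = 9.96 V.
Solving 6.02 N ≥ 63.5 − 1.76: N ≥ 10.256. Round up → N = 11.
LSB = 9.96 V / 2^11 = 4.8633 mV.
V_rms = LSB/√12 = 1.40 mV.

1.40 mV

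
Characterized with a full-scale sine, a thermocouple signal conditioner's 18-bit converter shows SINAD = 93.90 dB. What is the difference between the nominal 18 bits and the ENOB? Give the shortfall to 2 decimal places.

2.69 bits

N_eff = (93.90 − 1.76)/6.02 = 15.3056 bits.
18 − 15.3056 = 2.69 bits below nominal.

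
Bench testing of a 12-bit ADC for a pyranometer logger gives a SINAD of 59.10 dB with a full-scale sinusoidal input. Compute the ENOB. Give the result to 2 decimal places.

9.52 bits

Inverting SNR = 6.02 N + 1.76: N_eff = (59.10 − 1.76)/6.02 = 9.5249.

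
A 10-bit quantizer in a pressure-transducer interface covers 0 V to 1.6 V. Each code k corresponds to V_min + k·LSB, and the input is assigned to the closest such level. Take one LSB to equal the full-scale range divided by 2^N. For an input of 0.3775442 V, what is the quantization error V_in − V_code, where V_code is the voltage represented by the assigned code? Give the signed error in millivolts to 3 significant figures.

V_FS = 1.6 V. LSB = 1.6 V / 2^10 ≈ 1.563 mV.
(0.3775442 − (0)) / LSB = 0.3775442 × 1024/1.6 = 241.6283. Nearest integer: k = 242.
V_code = V_min + k × range/2^10 = 0 + 242 × 1.6/1024 = 0.3781250000 V.
Error = V_in − V_code = 0.3775442 − (0.3781250000) = −0.581 mV.

−0.581 mV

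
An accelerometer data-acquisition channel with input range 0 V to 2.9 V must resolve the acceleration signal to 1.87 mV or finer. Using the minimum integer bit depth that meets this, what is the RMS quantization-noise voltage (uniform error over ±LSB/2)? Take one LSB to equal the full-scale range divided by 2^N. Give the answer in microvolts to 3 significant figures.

V_FS = 2.9 V.
Need 2^N ≥ 2.9 V / 1.87 mV = 1551 → N_min = 11.
LSB = 2.9 V / 2^11 = 1.4160 mV.
V_rms = LSB/√12 = 409 µV.

409 µV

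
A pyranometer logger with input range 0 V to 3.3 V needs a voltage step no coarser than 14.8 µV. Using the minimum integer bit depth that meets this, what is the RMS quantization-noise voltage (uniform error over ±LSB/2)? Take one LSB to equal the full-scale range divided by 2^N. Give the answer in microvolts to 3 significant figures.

3.63 µV

Span = 3.3 V.
3.3 V / 14.8 µV = 223000. Since 2^17 = 131072 and 2^18 = 262144, N = 18.
One LSB is 3.3 V / 262144 = 12.589 µV.
σ_q = LSB/√12 = 12.589 µV/3.4641 = 3.63 µV.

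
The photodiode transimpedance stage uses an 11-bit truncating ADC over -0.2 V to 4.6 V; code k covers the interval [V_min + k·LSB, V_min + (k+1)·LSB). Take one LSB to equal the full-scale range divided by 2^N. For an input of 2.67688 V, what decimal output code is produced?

Span: 4.6 V − (-0.2 V) = 4.8 V. LSB = 4.8 V / 2^11 ≈ 2.344 mV.
(V_in − V_min) × 2^11/range = (2.67688 − (-0.2)) × 2048/4.8 = 1227.469.
Floor → code = 1227.

1227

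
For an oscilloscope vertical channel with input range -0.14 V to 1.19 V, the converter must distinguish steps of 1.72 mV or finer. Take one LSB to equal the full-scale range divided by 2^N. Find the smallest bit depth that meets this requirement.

Full-scale range = 1.19 V − (-0.14 V) = 1.33 V.
Need 2^N ≥ 1.33 V / 1.72 mV = 773.3 → N_min = 10.

10 bits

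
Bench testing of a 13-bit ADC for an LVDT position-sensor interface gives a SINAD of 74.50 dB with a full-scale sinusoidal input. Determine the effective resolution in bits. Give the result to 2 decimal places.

ENOB = (74.50 − 1.76)/6.02 = 12.0831 bits.

12.08 bits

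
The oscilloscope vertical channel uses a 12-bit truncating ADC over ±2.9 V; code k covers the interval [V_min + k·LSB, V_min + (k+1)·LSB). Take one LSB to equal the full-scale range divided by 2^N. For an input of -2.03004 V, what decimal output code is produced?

614

Full-scale range = 2.9 V − (-2.9 V) = 5.8 V. LSB = 5.8 V / 2^12 ≈ 1.416 mV.
code = ⌊(V_in − V_min)/LSB⌋ = ⌊(V_in − V_min) × 2^12 / range⌋
     = ⌊(-2.03004 − (-2.9)) × 4096 / 5.8⌋ = ⌊0.86996 × 4096/5.8⌋
     = ⌊614.372⌋ = 614.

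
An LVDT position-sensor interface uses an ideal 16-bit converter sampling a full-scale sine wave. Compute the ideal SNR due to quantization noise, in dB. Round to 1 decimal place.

98.1 dB

6.02(16) + 1.76 = 96.32 + 1.76 = 98.08 dB.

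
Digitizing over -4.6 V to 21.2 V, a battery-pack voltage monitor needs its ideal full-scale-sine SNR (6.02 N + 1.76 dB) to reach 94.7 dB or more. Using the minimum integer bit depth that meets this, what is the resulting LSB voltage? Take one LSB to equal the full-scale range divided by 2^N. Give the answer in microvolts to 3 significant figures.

394 µV

Full-scale range = 21.2 V − (-4.6 V) = 25.8 V.
Solving 6.02 N ≥ 94.7 − 1.76: N ≥ 15.439. Round up → N = 16.
LSB = 25.8 V / 2^16 = 394 µV.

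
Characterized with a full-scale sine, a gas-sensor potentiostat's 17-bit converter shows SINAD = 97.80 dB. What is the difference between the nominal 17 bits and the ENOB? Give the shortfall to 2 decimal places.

ENOB = (SINAD − 1.76)/6.02 = (97.80 − 1.76)/6.02 = 15.9535 bits.
Shortfall = 17 − 15.9535 = 1.0465 bits.

1.05 bits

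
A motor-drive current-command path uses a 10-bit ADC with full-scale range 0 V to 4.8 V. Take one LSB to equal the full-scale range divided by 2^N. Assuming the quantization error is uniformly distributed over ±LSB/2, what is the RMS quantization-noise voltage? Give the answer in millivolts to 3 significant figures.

V_FS = 4.8 V.
Step size = 4.8/1024 V = 4.6875 mV.
σ_q = LSB/√12 = 4.6875 mV/3.4641 = 1.35 mV.

1.35 mV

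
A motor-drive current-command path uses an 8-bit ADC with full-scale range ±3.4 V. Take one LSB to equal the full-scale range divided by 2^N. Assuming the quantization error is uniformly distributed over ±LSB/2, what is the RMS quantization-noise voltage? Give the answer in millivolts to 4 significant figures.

Range = 3.4 − (-3.4) = 6.8 V.
One LSB is 6.8 V / 256 = 26.5625 mV.
V_rms = LSB/√12 = 26.5625 mV / √12 = 7.668 mV.

7.668 mV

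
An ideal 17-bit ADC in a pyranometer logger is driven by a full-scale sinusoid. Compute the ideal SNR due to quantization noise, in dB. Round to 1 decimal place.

SNR = 6.02·17 + 1.76 = 104.10 dB.

104.1 dB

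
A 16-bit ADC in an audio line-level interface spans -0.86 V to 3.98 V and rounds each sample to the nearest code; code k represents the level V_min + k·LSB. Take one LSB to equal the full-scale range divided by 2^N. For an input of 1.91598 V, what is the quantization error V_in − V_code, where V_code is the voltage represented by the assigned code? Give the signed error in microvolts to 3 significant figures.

+10.8 µV

The full-scale span is 3.98 − (-0.86) = 4.84 V. LSB = 4.84 V / 2^16 ≈ 73.85 µV.
(1.91598 − (-0.86)) / LSB = 2.77598 × 65536/4.84 = 37588.1457. Nearest integer: k = 37588.
V_code = V_min + k × range/2^16 = -0.86 + 37588 × 4.84/65536 = 1.9159692383 V.
V_in − V_code = 1.91598 − (1.9159692383) = +10.8 µV.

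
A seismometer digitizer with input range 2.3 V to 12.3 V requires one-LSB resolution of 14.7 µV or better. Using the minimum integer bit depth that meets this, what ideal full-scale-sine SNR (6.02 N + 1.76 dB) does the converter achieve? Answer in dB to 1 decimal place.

122.2 dB

Span: 12.3 V − (2.3 V) = 10 V.
Levels needed ≥ 10/14.7 µV = 680300. 2^20 = 1048576 suffices, so N_min = 20.
Ideal SNR at N = 20: 6.02·20 + 1.76 = 122.2 dB.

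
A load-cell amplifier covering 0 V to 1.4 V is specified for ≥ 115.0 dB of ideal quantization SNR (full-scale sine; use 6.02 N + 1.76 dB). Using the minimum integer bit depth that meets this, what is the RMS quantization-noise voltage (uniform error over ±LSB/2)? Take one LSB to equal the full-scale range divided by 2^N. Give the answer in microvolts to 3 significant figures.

Span = 1.4 V.
6.02 N + 1.76 ≥ 115.0 gives N ≥ 18.811, so the minimum integer is 19.
One LSB is 1.4 V / 524288 = 2.6703 µV.
V_rms = LSB/√12 = 0.771 µV.

0.771 µV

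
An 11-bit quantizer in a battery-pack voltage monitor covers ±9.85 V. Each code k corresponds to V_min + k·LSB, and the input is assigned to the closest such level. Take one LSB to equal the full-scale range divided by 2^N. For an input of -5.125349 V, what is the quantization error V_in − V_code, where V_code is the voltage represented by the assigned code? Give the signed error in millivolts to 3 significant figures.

Full-scale range = 9.85 V − (-9.85 V) = 19.7 V. LSB = 19.7 V / 2^11 ≈ 9.619 mV.
(-5.125349 − (-9.85)) / LSB = 4.724651 × 2048/19.7 = 491.1718. Nearest integer: k = 491.
Reconstructed level: -9.85 + 491 × 19.7/2048 V = -5.127001953 V.
V_in − V_code = -5.125349 − (-5.127001953) = +1.65 mV.

+1.65 mV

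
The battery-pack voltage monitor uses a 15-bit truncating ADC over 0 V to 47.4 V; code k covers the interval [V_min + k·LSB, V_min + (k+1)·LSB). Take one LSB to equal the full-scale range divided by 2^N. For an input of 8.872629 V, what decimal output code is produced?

Range is 47.4 V. LSB = 47.4 V / 2^15 ≈ 1.447 mV.
V_in − V_min = 8.872629 − (0) = 8.872629 V.
Divide by LSB: 8.872629 × 32768/47.4 = 6133.7196.
Truncating gives code 6133.

6133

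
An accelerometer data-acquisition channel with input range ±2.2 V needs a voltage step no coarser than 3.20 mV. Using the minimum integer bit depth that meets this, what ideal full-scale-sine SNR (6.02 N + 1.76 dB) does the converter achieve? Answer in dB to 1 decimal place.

Range = 2.2 − (-2.2) = 4.4 V.
Levels needed ≥ 4.4/3.20 mV = 1375. 2^11 = 2048 suffices, so N_min = 11.
Ideal SNR at N = 11: 6.02·11 + 1.76 = 68.0 dB.

68.0 dB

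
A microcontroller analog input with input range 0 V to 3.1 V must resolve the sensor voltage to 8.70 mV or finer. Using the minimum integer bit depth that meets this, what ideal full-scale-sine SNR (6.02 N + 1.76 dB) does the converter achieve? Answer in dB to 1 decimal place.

V_FS = 3.1 V.
Levels needed ≥ 3.1/8.70 mV = 356.3. 2^9 = 512 suffices, so N_min = 9.
SNR = 6.02 × 9 + 1.76 = 55.94 dB.

55.9 dB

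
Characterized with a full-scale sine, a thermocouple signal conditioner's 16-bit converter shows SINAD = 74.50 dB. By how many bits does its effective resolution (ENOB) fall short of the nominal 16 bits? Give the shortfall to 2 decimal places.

ENOB = (SINAD − 1.76)/6.02 = (74.50 − 1.76)/6.02 = 12.0831 bits.
Lost resolution: 16 − 12.0831 = 3.9169 bits.

3.92 bits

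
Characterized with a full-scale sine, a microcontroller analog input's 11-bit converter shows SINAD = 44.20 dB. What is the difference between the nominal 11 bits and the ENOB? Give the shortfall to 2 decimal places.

ENOB = (SINAD − 1.76)/6.02 = (44.20 − 1.76)/6.02 = 7.0498 bits.
Shortfall = 11 − 7.0498 = 3.9502 bits.

3.95 bits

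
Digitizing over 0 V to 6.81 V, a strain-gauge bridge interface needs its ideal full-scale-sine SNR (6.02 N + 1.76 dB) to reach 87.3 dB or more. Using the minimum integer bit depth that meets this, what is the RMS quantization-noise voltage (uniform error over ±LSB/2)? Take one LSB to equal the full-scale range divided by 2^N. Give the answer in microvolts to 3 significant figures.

V_FS = 6.81 V.
N ≥ (87.3 − 1.76)/6.02 = 14.209 → N_min = 15.
One LSB is 6.81 V / 32768 = 207.82 µV.
σ_q = LSB/√12 = 207.82 µV/3.4641 = 60.0 µV.

60.0 µV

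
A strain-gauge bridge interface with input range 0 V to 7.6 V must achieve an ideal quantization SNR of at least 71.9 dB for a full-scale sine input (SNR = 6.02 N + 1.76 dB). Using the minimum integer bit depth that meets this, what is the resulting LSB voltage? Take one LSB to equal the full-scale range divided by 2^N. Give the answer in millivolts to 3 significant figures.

Range is 7.6 V.
Solving 6.02 N ≥ 71.9 − 1.76: N ≥ 11.651. Round up → N = 12.
LSB = 7.6 V / 2^12 = 1.86 mV.

1.86 mV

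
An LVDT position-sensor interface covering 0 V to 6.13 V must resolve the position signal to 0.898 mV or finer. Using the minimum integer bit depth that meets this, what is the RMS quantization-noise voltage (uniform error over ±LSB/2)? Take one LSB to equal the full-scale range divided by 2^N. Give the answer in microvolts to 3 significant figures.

V_FS = 6.13 V.
Required number of levels: 6.13/0.898 mV = 6826.3; smallest N with 2^N ≥ that is 13.
One LSB is 6.13 V / 8192 = 0.74829 mV.
V_rms = LSB/√12 = 216 µV.

216 µV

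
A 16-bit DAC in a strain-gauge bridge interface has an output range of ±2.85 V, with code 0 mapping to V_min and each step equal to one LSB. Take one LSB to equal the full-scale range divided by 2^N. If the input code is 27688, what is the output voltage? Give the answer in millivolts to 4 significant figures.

-441.8 mV

Range = 2.85 − (-2.85) = 5.7 V. LSB = 5.7 V / 2^16.
Output = V_min + (27688/65536) × range = -2.85 + 0.422485 × 5.7 V
      = -2.85 + 2.40817 = -0.441833 V.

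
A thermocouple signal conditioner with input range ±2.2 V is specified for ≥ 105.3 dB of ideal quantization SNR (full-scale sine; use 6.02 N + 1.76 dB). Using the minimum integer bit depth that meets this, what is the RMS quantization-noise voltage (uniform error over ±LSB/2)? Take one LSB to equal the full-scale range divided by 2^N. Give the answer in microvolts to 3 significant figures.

Full-scale range = 2.2 V − (-2.2 V) = 4.4 V.
6.02 N + 1.76 ≥ 105.3 gives N ≥ 17.199, so the minimum integer is 18.
LSB = 4.4 V ÷ 2^18 = 4.4/262144 V = 16.785 µV.
RMS noise = LSB/√12 = 4.85 µV.

4.85 µV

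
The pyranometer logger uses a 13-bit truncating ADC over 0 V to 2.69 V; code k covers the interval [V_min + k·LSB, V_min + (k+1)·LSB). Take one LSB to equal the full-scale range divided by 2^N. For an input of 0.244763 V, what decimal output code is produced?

V_FS = 2.69 V. LSB = 2.69 V / 2^13 ≈ 328.4 µV.
code = ⌊(V_in − V_min)/LSB⌋ = ⌊(V_in − V_min) × 2^13 / range⌋
     = ⌊(0.244763 − (0)) × 8192 / 2.69⌋ = ⌊0.244763 × 8192/2.69⌋
     = ⌊745.390⌋ = 745.

745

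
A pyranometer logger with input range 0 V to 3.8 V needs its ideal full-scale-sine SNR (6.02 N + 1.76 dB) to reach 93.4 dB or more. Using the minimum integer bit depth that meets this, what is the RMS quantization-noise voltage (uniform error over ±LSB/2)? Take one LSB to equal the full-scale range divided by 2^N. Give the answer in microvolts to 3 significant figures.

Full-scale range = 3.8 V.
Required N = ⌈(93.4 − 1.76)/6.02⌉ = ⌈15.223⌉ = 16.
LSB = 3.8 V / 2^16 = 57.983 µV.
V_rms = LSB/√12 = 16.7 µV.

16.7 µV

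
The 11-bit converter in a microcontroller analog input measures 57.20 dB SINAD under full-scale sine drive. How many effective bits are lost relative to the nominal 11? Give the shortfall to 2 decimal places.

1.79 bits

N_eff = (57.20 − 1.76)/6.02 = 9.2093 bits.
Lost resolution: 11 − 9.2093 = 1.7907 bits.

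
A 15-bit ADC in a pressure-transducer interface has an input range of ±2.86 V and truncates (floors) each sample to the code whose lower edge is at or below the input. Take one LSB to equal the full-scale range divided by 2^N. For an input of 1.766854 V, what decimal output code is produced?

26505

The full-scale span is 2.86 − (-2.86) = 5.72 V. LSB = 5.72 V / 2^15 ≈ 174.6 µV.
code = ⌊(V_in − V_min)/LSB⌋ = ⌊(V_in − V_min) × 2^15 / range⌋
     = ⌊(1.766854 − (-2.86)) × 32768 / 5.72⌋ = ⌊4.626854 × 32768/5.72⌋
     = ⌊26505.726⌋ = 26505.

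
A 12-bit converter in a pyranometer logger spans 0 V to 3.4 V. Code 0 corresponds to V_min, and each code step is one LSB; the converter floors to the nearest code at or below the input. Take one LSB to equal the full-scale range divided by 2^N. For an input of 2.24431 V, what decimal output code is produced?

2703

V_FS = 3.4 V. LSB = 3.4 V / 2^12 ≈ 0.8301 mV.
V_in − V_min = 2.24431 − (0) = 2.24431 V.
Divide by LSB: 2.24431 × 4096/3.4 = 2703.7335.
Truncating gives code 2703.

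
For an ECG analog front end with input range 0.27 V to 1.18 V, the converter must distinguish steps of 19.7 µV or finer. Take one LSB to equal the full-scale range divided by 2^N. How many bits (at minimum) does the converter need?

Full-scale range = 1.18 V − (0.27 V) = 0.91 V.
Levels needed ≥ 0.91/19.7 µV = 46190. 2^16 = 65536 suffices, so N_min = 16.

16 bits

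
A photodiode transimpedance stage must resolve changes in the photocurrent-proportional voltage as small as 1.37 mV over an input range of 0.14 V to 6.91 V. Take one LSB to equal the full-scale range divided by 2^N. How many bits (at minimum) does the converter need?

13 bits

The full-scale span is 6.91 − (0.14) = 6.77 V.
6.77 V / 1.37 mV = 4942. Since 2^12 = 4096 and 2^13 = 8192, N = 13.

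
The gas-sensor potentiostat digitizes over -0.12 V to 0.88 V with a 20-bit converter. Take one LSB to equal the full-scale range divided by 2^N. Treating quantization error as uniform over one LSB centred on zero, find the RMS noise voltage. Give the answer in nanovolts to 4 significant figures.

Span: 0.88 V − (-0.12 V) = 1 V.
Step size = 1/1048576 V = 0.953674 µV.
RMS of a uniform error over width LSB is LSB/√12 = 275.3 nV.

275.3 nV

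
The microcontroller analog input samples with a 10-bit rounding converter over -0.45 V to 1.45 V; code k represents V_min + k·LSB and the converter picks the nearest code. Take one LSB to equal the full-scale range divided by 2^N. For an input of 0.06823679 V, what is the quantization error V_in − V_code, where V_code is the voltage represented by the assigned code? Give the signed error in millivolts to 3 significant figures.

+0.561 mV

Range = 1.45 − (-0.45) = 1.9 V. LSB = 1.9 V / 2^10 ≈ 1.855 mV.
(0.06823679 − (-0.45)) / LSB = 0.51823679 × 1024/1.9 = 279.3024. Nearest integer: k = 279.
V_code = V_min + k × range/2^10 = -0.45 + 279 × 1.9/1024 = 0.06767578125 V.
V_in − V_code = 0.06823679 − (0.06767578125) = +0.561 mV.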